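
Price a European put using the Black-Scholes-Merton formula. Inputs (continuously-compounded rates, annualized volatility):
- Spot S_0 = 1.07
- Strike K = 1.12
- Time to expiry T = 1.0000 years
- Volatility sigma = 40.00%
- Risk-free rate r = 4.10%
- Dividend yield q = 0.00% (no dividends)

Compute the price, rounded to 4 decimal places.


Answer: Price = 0.1725

Derivation:
d1 = (ln(S/K) + (r - q + 0.5*sigma^2) * T) / (sigma * sqrt(T)) = 0.18832491
d2 = d1 - sigma * sqrt(T) = -0.21167509
exp(-rT) = 0.95982913; exp(-qT) = 1.00000000
P = K * exp(-rT) * N(-d2) - S_0 * exp(-qT) * N(-d1)
N(-d1) = 0.42531098; N(-d2) = 0.58381974
P = 1.1200 * 0.95982913 * 0.58381974 - 1.0700 * 1.00000000 * 0.42531098 = 0.1725


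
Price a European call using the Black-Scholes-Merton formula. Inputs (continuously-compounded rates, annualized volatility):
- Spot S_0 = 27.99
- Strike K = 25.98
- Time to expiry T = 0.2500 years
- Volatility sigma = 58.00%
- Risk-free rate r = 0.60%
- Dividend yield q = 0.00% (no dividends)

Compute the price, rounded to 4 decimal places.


Answer: Price = 4.2387

Derivation:
d1 = (ln(S/K) + (r - q + 0.5*sigma^2) * T) / (sigma * sqrt(T)) = 0.40713894
d2 = d1 - sigma * sqrt(T) = 0.11713894
exp(-rT) = 0.99850112; exp(-qT) = 1.00000000
C = S_0 * exp(-qT) * N(d1) - K * exp(-rT) * N(d2)
N(d1) = 0.65804703; N(d2) = 0.54662502
C = 27.9900 * 1.00000000 * 0.65804703 - 25.9800 * 0.99850112 * 0.54662502 = 4.2387


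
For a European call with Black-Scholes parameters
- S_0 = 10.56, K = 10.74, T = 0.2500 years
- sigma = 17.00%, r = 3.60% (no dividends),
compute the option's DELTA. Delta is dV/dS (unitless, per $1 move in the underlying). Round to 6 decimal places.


d1 = -0.0504624800; d2 = -0.1354624800
phi(d1) = 0.3984346580; exp(-qT) = 1.0000000000; exp(-rT) = 0.9910403788
N(d1) = 0.4798769239
Delta = exp(-qT) * N(d1) = 1.0000000000 * 0.4798769239 = 0.479877

Answer: Delta = 0.479877


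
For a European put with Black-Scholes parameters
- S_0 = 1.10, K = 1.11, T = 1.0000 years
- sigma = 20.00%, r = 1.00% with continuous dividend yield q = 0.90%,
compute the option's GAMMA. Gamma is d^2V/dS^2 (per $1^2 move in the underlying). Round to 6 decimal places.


Answer: Gamma = 1.793922

Derivation:
d1 = 0.0597508224; d2 = -0.1402491776
phi(d1) = 0.3982307716; exp(-qT) = 0.9910403788; exp(-rT) = 0.9900498337
Gamma = exp(-qT) * phi(d1) / (S * sigma * sqrt(T)) = 0.9910403788 * 0.3982307716 / (1.1000 * 0.2000 * 1.0000000000) = 1.793922


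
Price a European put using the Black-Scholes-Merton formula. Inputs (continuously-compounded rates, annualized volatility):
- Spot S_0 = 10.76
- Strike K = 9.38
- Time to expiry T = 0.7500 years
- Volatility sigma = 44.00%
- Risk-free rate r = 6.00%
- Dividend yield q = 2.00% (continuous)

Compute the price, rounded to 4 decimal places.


d1 = (ln(S/K) + (r - q + 0.5*sigma^2) * T) / (sigma * sqrt(T)) = 0.62945821
d2 = d1 - sigma * sqrt(T) = 0.24840703
exp(-rT) = 0.95599748; exp(-qT) = 0.98511194
P = K * exp(-rT) * N(-d2) - S_0 * exp(-qT) * N(-d1)
N(-d1) = 0.26452456; N(-d2) = 0.40190975
P = 9.3800 * 0.95599748 * 0.40190975 - 10.7600 * 0.98511194 * 0.26452456 = 0.8001

Answer: Price = 0.8001


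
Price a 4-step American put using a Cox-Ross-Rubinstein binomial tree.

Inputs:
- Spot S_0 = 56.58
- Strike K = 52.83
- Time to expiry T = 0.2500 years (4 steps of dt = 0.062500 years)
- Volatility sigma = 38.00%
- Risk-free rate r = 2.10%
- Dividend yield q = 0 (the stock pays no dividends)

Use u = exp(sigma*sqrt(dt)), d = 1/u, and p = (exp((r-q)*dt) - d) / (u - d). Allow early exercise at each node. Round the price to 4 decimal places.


Answer: Price = V(0,0) = 2.6162

Derivation:
dt = T/N = 0.062500
u = exp(sigma*sqrt(dt)) = 1.099659; d = 1/u = 0.909373
p = (exp((r-q)*dt) - d) / (u - d) = 0.483170
Discount per step: exp(-r*dt) = 0.998688
Stock lattice S(k, i) with i counting down-moves:
  k=0: S(0,0) = 56.5800
  k=1: S(1,0) = 62.2187; S(1,1) = 51.4523
  k=2: S(2,0) = 68.4193; S(2,1) = 56.5800; S(2,2) = 46.7893
  k=3: S(3,0) = 75.2379; S(3,1) = 62.2187; S(3,2) = 51.4523; S(3,3) = 42.5490
  k=4: S(4,0) = 82.7361; S(4,1) = 68.4193; S(4,2) = 56.5800; S(4,3) = 46.7893; S(4,4) = 38.6929
Terminal payoffs V(N, i) = max(K - S_T, 0):
  V(4,0) = 0.000000; V(4,1) = 0.000000; V(4,2) = 0.000000; V(4,3) = 6.040652; V(4,4) = 14.137121
Backward induction: V(k, i) = exp(-r*dt) * [p * V(k+1, i) + (1-p) * V(k+1, i+1)]; then take max(V_cont, immediate exercise) for American.
  V(3,0) = exp(-r*dt) * [p*0.000000 + (1-p)*0.000000] = 0.000000; exercise = 0.000000; V(3,0) = max -> 0.000000
  V(3,1) = exp(-r*dt) * [p*0.000000 + (1-p)*0.000000] = 0.000000; exercise = 0.000000; V(3,1) = max -> 0.000000
  V(3,2) = exp(-r*dt) * [p*0.000000 + (1-p)*6.040652] = 3.117896; exercise = 1.377679; V(3,2) = max -> 3.117896
  V(3,3) = exp(-r*dt) * [p*6.040652 + (1-p)*14.137121] = 10.211740; exercise = 10.281033; V(3,3) = max -> 10.281033
  V(2,0) = exp(-r*dt) * [p*0.000000 + (1-p)*0.000000] = 0.000000; exercise = 0.000000; V(2,0) = max -> 0.000000
  V(2,1) = exp(-r*dt) * [p*0.000000 + (1-p)*3.117896] = 1.609309; exercise = 0.000000; V(2,1) = max -> 1.609309
  V(2,2) = exp(-r*dt) * [p*3.117896 + (1-p)*10.281033] = 6.811076; exercise = 6.040652; V(2,2) = max -> 6.811076
  V(1,0) = exp(-r*dt) * [p*0.000000 + (1-p)*1.609309] = 0.830648; exercise = 0.000000; V(1,0) = max -> 0.830648
  V(1,1) = exp(-r*dt) * [p*1.609309 + (1-p)*6.811076] = 4.292102; exercise = 1.377679; V(1,1) = max -> 4.292102
  V(0,0) = exp(-r*dt) * [p*0.830648 + (1-p)*4.292102] = 2.616196; exercise = 0.000000; V(0,0) = max -> 2.616196


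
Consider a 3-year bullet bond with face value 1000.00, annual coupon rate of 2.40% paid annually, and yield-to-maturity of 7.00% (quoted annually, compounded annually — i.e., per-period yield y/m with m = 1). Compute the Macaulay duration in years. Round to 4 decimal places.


Coupon per period c = face * coupon_rate / m = 24.000000
Periods per year m = 1; per-period yield y/m = 0.070000
Number of cashflows N = 3
Cashflows (t years, CF_t, discount factor 1/(1+y/m)^(m*t), PV):
  t = 1.0000: CF_t = 24.000000, DF = 0.934579, PV = 22.429907
  t = 2.0000: CF_t = 24.000000, DF = 0.873439, PV = 20.962529
  t = 3.0000: CF_t = 1024.000000, DF = 0.816298, PV = 835.889026
Price P = sum_t PV_t = 879.281462
Macaulay numerator sum_t t * PV_t:
  t * PV_t at t = 1.0000: 22.429907
  t * PV_t at t = 2.0000: 41.925059
  t * PV_t at t = 3.0000: 2507.667078
Macaulay duration D = (sum_t t * PV_t) / P = 2572.022043 / 879.281462 = 2.925141

Answer: Macaulay duration = 2.9251 years


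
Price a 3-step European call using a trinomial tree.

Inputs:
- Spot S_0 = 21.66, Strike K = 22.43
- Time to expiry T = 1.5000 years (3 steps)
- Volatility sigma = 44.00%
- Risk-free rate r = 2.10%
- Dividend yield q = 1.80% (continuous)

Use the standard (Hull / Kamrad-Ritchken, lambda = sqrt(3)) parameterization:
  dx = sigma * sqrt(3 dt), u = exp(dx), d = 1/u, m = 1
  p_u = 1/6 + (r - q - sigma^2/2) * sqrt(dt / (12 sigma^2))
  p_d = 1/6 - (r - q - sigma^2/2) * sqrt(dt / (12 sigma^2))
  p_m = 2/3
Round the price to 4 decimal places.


Answer: Price = V(0,0) = 3.8428

Derivation:
dt = T/N = 0.500000; dx = sigma*sqrt(3*dt) = 0.538888
u = exp(dx) = 1.714099; d = 1/u = 0.583397
p_u = 0.123151, p_m = 0.666667, p_d = 0.210182
Discount per step: exp(-r*dt) = 0.989555
Stock lattice S(k, j) with j the centered position index:
  k=0: S(0,+0) = 21.6600
  k=1: S(1,-1) = 12.6364; S(1,+0) = 21.6600; S(1,+1) = 37.1274
  k=2: S(2,-2) = 7.3720; S(2,-1) = 12.6364; S(2,+0) = 21.6600; S(2,+1) = 37.1274; S(2,+2) = 63.6400
  k=3: S(3,-3) = 4.3008; S(3,-2) = 7.3720; S(3,-1) = 12.6364; S(3,+0) = 21.6600; S(3,+1) = 37.1274; S(3,+2) = 63.6400; S(3,+3) = 109.0853
Terminal payoffs V(N, j) = max(S_T - K, 0):
  V(3,-3) = 0.000000; V(3,-2) = 0.000000; V(3,-1) = 0.000000; V(3,+0) = 0.000000; V(3,+1) = 14.697390; V(3,+2) = 41.210033; V(3,+3) = 86.655336
Backward induction: V(k, j) = exp(-r*dt) * [p_u * V(k+1, j+1) + p_m * V(k+1, j) + p_d * V(k+1, j-1)]
  V(2,-2) = exp(-r*dt) * [p_u*0.000000 + p_m*0.000000 + p_d*0.000000] = 0.000000
  V(2,-1) = exp(-r*dt) * [p_u*0.000000 + p_m*0.000000 + p_d*0.000000] = 0.000000
  V(2,+0) = exp(-r*dt) * [p_u*14.697390 + p_m*0.000000 + p_d*0.000000] = 1.791094
  V(2,+1) = exp(-r*dt) * [p_u*41.210033 + p_m*14.697390 + p_d*0.000000] = 14.717969
  V(2,+2) = exp(-r*dt) * [p_u*86.655336 + p_m*41.210033 + p_d*14.697390] = 40.803493
  V(1,-1) = exp(-r*dt) * [p_u*1.791094 + p_m*0.000000 + p_d*0.000000] = 0.218271
  V(1,+0) = exp(-r*dt) * [p_u*14.717969 + p_m*1.791094 + p_d*0.000000] = 2.975193
  V(1,+1) = exp(-r*dt) * [p_u*40.803493 + p_m*14.717969 + p_d*1.791094] = 15.054526
  V(0,+0) = exp(-r*dt) * [p_u*15.054526 + p_m*2.975193 + p_d*0.218271] = 3.842759


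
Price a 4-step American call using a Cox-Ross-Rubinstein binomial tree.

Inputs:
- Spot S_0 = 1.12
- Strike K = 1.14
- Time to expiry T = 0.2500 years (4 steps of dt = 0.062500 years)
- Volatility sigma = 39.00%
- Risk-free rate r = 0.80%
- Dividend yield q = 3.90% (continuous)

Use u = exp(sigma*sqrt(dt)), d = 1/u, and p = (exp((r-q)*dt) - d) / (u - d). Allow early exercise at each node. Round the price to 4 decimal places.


dt = T/N = 0.062500
u = exp(sigma*sqrt(dt)) = 1.102411; d = 1/u = 0.907102
p = (exp((r-q)*dt) - d) / (u - d) = 0.465734
Discount per step: exp(-r*dt) = 0.999500
Stock lattice S(k, i) with i counting down-moves:
  k=0: S(0,0) = 1.1200
  k=1: S(1,0) = 1.2347; S(1,1) = 1.0160
  k=2: S(2,0) = 1.3611; S(2,1) = 1.1200; S(2,2) = 0.9216
  k=3: S(3,0) = 1.5005; S(3,1) = 1.2347; S(3,2) = 1.0160; S(3,3) = 0.8360
  k=4: S(4,0) = 1.6542; S(4,1) = 1.3611; S(4,2) = 1.1200; S(4,3) = 0.9216; S(4,4) = 0.7583
Terminal payoffs V(N, i) = max(S_T - K, 0):
  V(4,0) = 0.514218; V(4,1) = 0.221148; V(4,2) = 0.000000; V(4,3) = 0.000000; V(4,4) = 0.000000
Backward induction: V(k, i) = exp(-r*dt) * [p * V(k+1, i) + (1-p) * V(k+1, i+1)]; then take max(V_cont, immediate exercise) for American.
  V(3,0) = exp(-r*dt) * [p*0.514218 + (1-p)*0.221148] = 0.357462; exercise = 0.360545; V(3,0) = max -> 0.360545
  V(3,1) = exp(-r*dt) * [p*0.221148 + (1-p)*0.000000] = 0.102945; exercise = 0.094701; V(3,1) = max -> 0.102945
  V(3,2) = exp(-r*dt) * [p*0.000000 + (1-p)*0.000000] = 0.000000; exercise = 0.000000; V(3,2) = max -> 0.000000
  V(3,3) = exp(-r*dt) * [p*0.000000 + (1-p)*0.000000] = 0.000000; exercise = 0.000000; V(3,3) = max -> 0.000000
  V(2,0) = exp(-r*dt) * [p*0.360545 + (1-p)*0.102945] = 0.222807; exercise = 0.221148; V(2,0) = max -> 0.222807
  V(2,1) = exp(-r*dt) * [p*0.102945 + (1-p)*0.000000] = 0.047921; exercise = 0.000000; V(2,1) = max -> 0.047921
  V(2,2) = exp(-r*dt) * [p*0.000000 + (1-p)*0.000000] = 0.000000; exercise = 0.000000; V(2,2) = max -> 0.000000
  V(1,0) = exp(-r*dt) * [p*0.222807 + (1-p)*0.047921] = 0.129306; exercise = 0.094701; V(1,0) = max -> 0.129306
  V(1,1) = exp(-r*dt) * [p*0.047921 + (1-p)*0.000000] = 0.022307; exercise = 0.000000; V(1,1) = max -> 0.022307
  V(0,0) = exp(-r*dt) * [p*0.129306 + (1-p)*0.022307] = 0.072104; exercise = 0.000000; V(0,0) = max -> 0.072104

Answer: Price = V(0,0) = 0.0721


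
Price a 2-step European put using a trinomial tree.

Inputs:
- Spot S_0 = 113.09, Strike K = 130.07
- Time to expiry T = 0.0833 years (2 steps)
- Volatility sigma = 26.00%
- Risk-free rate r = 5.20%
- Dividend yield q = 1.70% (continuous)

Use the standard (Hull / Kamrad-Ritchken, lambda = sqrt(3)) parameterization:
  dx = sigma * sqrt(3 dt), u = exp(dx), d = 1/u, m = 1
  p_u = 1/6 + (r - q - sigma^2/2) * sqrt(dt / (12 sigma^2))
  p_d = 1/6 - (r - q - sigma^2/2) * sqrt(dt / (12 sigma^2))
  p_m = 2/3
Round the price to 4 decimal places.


dt = T/N = 0.041650; dx = sigma*sqrt(3*dt) = 0.091905
u = exp(dx) = 1.096261; d = 1/u = 0.912191
p_u = 0.166939, p_m = 0.666667, p_d = 0.166395
Discount per step: exp(-r*dt) = 0.997837
Stock lattice S(k, j) with j the centered position index:
  k=0: S(0,+0) = 113.0900
  k=1: S(1,-1) = 103.1597; S(1,+0) = 113.0900; S(1,+1) = 123.9762
  k=2: S(2,-2) = 94.1014; S(2,-1) = 103.1597; S(2,+0) = 113.0900; S(2,+1) = 123.9762; S(2,+2) = 135.9103
Terminal payoffs V(N, j) = max(K - S_T, 0):
  V(2,-2) = 35.968596; V(2,-1) = 26.910280; V(2,+0) = 16.980000; V(2,+1) = 6.093819; V(2,+2) = 0.000000
Backward induction: V(k, j) = exp(-r*dt) * [p_u * V(k+1, j+1) + p_m * V(k+1, j) + p_d * V(k+1, j-1)]
  V(1,-1) = exp(-r*dt) * [p_u*16.980000 + p_m*26.910280 + p_d*35.968596] = 26.701896
  V(1,+0) = exp(-r*dt) * [p_u*6.093819 + p_m*16.980000 + p_d*26.910280] = 16.778644
  V(1,+1) = exp(-r*dt) * [p_u*0.000000 + p_m*6.093819 + p_d*16.980000] = 6.873027
  V(0,+0) = exp(-r*dt) * [p_u*6.873027 + p_m*16.778644 + p_d*26.701896] = 16.739897

Answer: Price = V(0,0) = 16.7399


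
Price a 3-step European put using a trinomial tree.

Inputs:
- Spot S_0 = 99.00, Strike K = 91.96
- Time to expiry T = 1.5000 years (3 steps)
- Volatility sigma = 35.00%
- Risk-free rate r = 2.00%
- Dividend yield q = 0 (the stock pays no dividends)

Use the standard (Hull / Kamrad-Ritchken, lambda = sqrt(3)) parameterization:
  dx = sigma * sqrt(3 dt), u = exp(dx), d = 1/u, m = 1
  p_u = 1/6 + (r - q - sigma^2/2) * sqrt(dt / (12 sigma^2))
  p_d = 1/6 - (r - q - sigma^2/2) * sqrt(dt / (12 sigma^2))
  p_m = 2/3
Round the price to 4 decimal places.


dt = T/N = 0.500000; dx = sigma*sqrt(3*dt) = 0.428661
u = exp(dx) = 1.535200; d = 1/u = 0.651381
p_u = 0.142609, p_m = 0.666667, p_d = 0.190724
Discount per step: exp(-r*dt) = 0.990050
Stock lattice S(k, j) with j the centered position index:
  k=0: S(0,+0) = 99.0000
  k=1: S(1,-1) = 64.4867; S(1,+0) = 99.0000; S(1,+1) = 151.9848
  k=2: S(2,-2) = 42.0054; S(2,-1) = 64.4867; S(2,+0) = 99.0000; S(2,+1) = 151.9848; S(2,+2) = 233.3271
  k=3: S(3,-3) = 27.3615; S(3,-2) = 42.0054; S(3,-1) = 64.4867; S(3,+0) = 99.0000; S(3,+1) = 151.9848; S(3,+2) = 233.3271; S(3,+3) = 358.2038
Terminal payoffs V(N, j) = max(K - S_T, 0):
  V(3,-3) = 64.598478; V(3,-2) = 49.954589; V(3,-1) = 27.473291; V(3,+0) = 0.000000; V(3,+1) = 0.000000; V(3,+2) = 0.000000; V(3,+3) = 0.000000
Backward induction: V(k, j) = exp(-r*dt) * [p_u * V(k+1, j+1) + p_m * V(k+1, j) + p_d * V(k+1, j-1)]
  V(2,-2) = exp(-r*dt) * [p_u*27.473291 + p_m*49.954589 + p_d*64.598478] = 49.048547
  V(2,-1) = exp(-r*dt) * [p_u*0.000000 + p_m*27.473291 + p_d*49.954589] = 27.566031
  V(2,+0) = exp(-r*dt) * [p_u*0.000000 + p_m*0.000000 + p_d*27.473291] = 5.187683
  V(2,+1) = exp(-r*dt) * [p_u*0.000000 + p_m*0.000000 + p_d*0.000000] = 0.000000
  V(2,+2) = exp(-r*dt) * [p_u*0.000000 + p_m*0.000000 + p_d*0.000000] = 0.000000
  V(1,-1) = exp(-r*dt) * [p_u*5.187683 + p_m*27.566031 + p_d*49.048547] = 28.188607
  V(1,+0) = exp(-r*dt) * [p_u*0.000000 + p_m*5.187683 + p_d*27.566031] = 8.629238
  V(1,+1) = exp(-r*dt) * [p_u*0.000000 + p_m*0.000000 + p_d*5.187683] = 0.979572
  V(0,+0) = exp(-r*dt) * [p_u*0.979572 + p_m*8.629238 + p_d*28.188607] = 11.156643

Answer: Price = V(0,0) = 11.1566


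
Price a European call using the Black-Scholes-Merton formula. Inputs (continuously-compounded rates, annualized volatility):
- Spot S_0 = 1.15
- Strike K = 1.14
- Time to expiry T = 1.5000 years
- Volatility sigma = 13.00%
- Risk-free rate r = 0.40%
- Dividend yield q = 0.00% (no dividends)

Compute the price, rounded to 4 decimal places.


Answer: Price = 0.0812

Derivation:
d1 = (ln(S/K) + (r - q + 0.5*sigma^2) * T) / (sigma * sqrt(T)) = 0.17214687
d2 = d1 - sigma * sqrt(T) = 0.01293004
exp(-rT) = 0.99401796; exp(-qT) = 1.00000000
C = S_0 * exp(-qT) * N(d1) - K * exp(-rT) * N(d2)
N(d1) = 0.56833897; N(d2) = 0.50515820
C = 1.1500 * 1.00000000 * 0.56833897 - 1.1400 * 0.99401796 * 0.50515820 = 0.0812


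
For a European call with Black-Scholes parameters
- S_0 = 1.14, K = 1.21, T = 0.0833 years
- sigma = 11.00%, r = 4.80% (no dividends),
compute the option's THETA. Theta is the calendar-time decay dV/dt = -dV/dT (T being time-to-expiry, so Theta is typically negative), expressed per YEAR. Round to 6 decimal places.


Answer: Theta = -0.021466

Derivation:
d1 = -1.7352237185; d2 = -1.7669716319
phi(d1) = 0.0885277506; exp(-qT) = 1.0000000000; exp(-rT) = 0.9960095830
Theta = -S*exp(-qT)*phi(d1)*sigma/(2*sqrt(T)) - r*K*exp(-rT)*N(d2) + q*S*exp(-qT)*N(d1)
N(d1) = 0.0413505935; N(d2) = 0.0386164897; sqrt(T) = 0.2886173938
Term 1 = -1.1400 * 1.0000000000 * 0.0885277506 * 0.1100 / (2 * 0.2886173938) = -0.0192320008
Term 2 = -0.0480 * 1.2100 * 0.9960095830 * 0.0386164897 = -0.0022338958
Term 3 = 0 (no dividend yield, q = 0)
Theta = -0.0192320008 + (-0.0022338958) + (0.0000000000) = -0.021466


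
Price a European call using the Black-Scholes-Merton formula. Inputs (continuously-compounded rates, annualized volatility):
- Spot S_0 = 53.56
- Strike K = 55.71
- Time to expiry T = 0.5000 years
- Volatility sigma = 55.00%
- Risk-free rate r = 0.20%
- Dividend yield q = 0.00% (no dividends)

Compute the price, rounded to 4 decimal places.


d1 = (ln(S/K) + (r - q + 0.5*sigma^2) * T) / (sigma * sqrt(T)) = 0.09582674
d2 = d1 - sigma * sqrt(T) = -0.29308199
exp(-rT) = 0.99900050; exp(-qT) = 1.00000000
C = S_0 * exp(-qT) * N(d1) - K * exp(-rT) * N(d2)
N(d1) = 0.53817091; N(d2) = 0.38472974
C = 53.5600 * 1.00000000 * 0.53817091 - 55.7100 * 0.99900050 * 0.38472974 = 7.4126

Answer: Price = 7.4126


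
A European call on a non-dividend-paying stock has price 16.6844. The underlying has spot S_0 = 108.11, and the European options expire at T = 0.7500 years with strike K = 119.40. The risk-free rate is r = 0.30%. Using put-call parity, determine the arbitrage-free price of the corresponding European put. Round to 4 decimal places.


Put-call parity: C - P = S_0 * exp(-qT) - K * exp(-rT).
S_0 * exp(-qT) = 108.1100 * 1.00000000 = 108.11000000
K * exp(-rT) = 119.4000 * 0.99775253 = 119.13165200
P = C - S*exp(-qT) + K*exp(-rT)
P = 16.6844 - 108.11000000 + 119.13165200 = 27.7061

Answer: Put price = 27.7061


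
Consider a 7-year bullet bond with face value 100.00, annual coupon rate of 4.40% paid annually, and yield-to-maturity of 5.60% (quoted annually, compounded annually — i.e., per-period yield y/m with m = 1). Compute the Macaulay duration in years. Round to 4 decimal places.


Answer: Macaulay duration = 6.1399 years

Derivation:
Coupon per period c = face * coupon_rate / m = 4.400000
Periods per year m = 1; per-period yield y/m = 0.056000
Number of cashflows N = 7
Cashflows (t years, CF_t, discount factor 1/(1+y/m)^(m*t), PV):
  t = 1.0000: CF_t = 4.400000, DF = 0.946970, PV = 4.166667
  t = 2.0000: CF_t = 4.400000, DF = 0.896752, PV = 3.945707
  t = 3.0000: CF_t = 4.400000, DF = 0.849197, PV = 3.736465
  t = 4.0000: CF_t = 4.400000, DF = 0.804163, PV = 3.538319
  t = 5.0000: CF_t = 4.400000, DF = 0.761518, PV = 3.350681
  t = 6.0000: CF_t = 4.400000, DF = 0.721135, PV = 3.172993
  t = 7.0000: CF_t = 104.400000, DF = 0.682893, PV = 71.294015
Price P = sum_t PV_t = 93.204847
Macaulay numerator sum_t t * PV_t:
  t * PV_t at t = 1.0000: 4.166667
  t * PV_t at t = 2.0000: 7.891414
  t * PV_t at t = 3.0000: 11.209395
  t * PV_t at t = 4.0000: 14.153277
  t * PV_t at t = 5.0000: 16.753405
  t * PV_t at t = 6.0000: 19.037960
  t * PV_t at t = 7.0000: 499.058103
Macaulay duration D = (sum_t t * PV_t) / P = 572.270221 / 93.204847 = 6.139919


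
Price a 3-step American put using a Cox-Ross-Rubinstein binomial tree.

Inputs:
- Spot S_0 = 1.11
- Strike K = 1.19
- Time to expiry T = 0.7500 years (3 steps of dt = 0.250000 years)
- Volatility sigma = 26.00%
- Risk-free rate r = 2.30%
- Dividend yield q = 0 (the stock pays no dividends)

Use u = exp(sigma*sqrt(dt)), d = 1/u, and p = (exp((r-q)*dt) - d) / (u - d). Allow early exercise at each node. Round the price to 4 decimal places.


dt = T/N = 0.250000
u = exp(sigma*sqrt(dt)) = 1.138828; d = 1/u = 0.878095
p = (exp((r-q)*dt) - d) / (u - d) = 0.489662
Discount per step: exp(-r*dt) = 0.994266
Stock lattice S(k, i) with i counting down-moves:
  k=0: S(0,0) = 1.1100
  k=1: S(1,0) = 1.2641; S(1,1) = 0.9747
  k=2: S(2,0) = 1.4396; S(2,1) = 1.1100; S(2,2) = 0.8559
  k=3: S(3,0) = 1.6394; S(3,1) = 1.2641; S(3,2) = 0.9747; S(3,3) = 0.7515
Terminal payoffs V(N, i) = max(K - S_T, 0):
  V(3,0) = 0.000000; V(3,1) = 0.000000; V(3,2) = 0.215314; V(3,3) = 0.438467
Backward induction: V(k, i) = exp(-r*dt) * [p * V(k+1, i) + (1-p) * V(k+1, i+1)]; then take max(V_cont, immediate exercise) for American.
  V(2,0) = exp(-r*dt) * [p*0.000000 + (1-p)*0.000000] = 0.000000; exercise = 0.000000; V(2,0) = max -> 0.000000
  V(2,1) = exp(-r*dt) * [p*0.000000 + (1-p)*0.215314] = 0.109253; exercise = 0.080000; V(2,1) = max -> 0.109253
  V(2,2) = exp(-r*dt) * [p*0.215314 + (1-p)*0.438467] = 0.327310; exercise = 0.334133; V(2,2) = max -> 0.334133
  V(1,0) = exp(-r*dt) * [p*0.000000 + (1-p)*0.109253] = 0.055436; exercise = 0.000000; V(1,0) = max -> 0.055436
  V(1,1) = exp(-r*dt) * [p*0.109253 + (1-p)*0.334133] = 0.222733; exercise = 0.215314; V(1,1) = max -> 0.222733
  V(0,0) = exp(-r*dt) * [p*0.055436 + (1-p)*0.222733] = 0.140007; exercise = 0.080000; V(0,0) = max -> 0.140007

Answer: Price = V(0,0) = 0.1400


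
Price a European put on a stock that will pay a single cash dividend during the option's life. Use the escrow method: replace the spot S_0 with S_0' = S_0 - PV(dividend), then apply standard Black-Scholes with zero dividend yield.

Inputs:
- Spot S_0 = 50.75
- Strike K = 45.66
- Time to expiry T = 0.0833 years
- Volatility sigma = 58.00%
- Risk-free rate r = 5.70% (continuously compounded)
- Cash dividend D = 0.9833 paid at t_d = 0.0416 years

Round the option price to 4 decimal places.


PV(D) = D * exp(-r * t_d) = 0.9833 * 0.99763161 = 0.98097116
S_0' = S_0 - PV(D) = 50.7500 - 0.98097116 = 49.76902884
d1 = (ln(S_0'/K) + (r + sigma^2/2)*T) / (sigma*sqrt(T)) = 0.62682555
d2 = d1 - sigma*sqrt(T) = 0.45942746
exp(-rT) = 0.99526315
N(-d1) = 0.26538680; N(-d2) = 0.32296362
P = K * exp(-rT) * N(-d2) - S_0' * N(-d1) = 45.6600 * 0.99526315 * 0.32296362 - 49.76902884 * 0.26538680 = 1.4686

Answer: Price = 1.4686


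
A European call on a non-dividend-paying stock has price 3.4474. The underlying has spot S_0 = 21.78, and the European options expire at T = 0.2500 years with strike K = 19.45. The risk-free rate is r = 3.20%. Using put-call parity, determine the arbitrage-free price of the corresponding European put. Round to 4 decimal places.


Answer: Put price = 0.9624

Derivation:
Put-call parity: C - P = S_0 * exp(-qT) - K * exp(-rT).
S_0 * exp(-qT) = 21.7800 * 1.00000000 = 21.78000000
K * exp(-rT) = 19.4500 * 0.99203191 = 19.29502074
P = C - S*exp(-qT) + K*exp(-rT)
P = 3.4474 - 21.78000000 + 19.29502074 = 0.9624


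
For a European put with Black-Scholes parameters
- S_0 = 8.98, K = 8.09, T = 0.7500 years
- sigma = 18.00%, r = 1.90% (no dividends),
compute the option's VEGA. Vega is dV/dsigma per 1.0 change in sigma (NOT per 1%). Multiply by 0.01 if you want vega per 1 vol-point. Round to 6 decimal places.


Answer: Vega = 2.182227

Derivation:
d1 = 0.8388973264; d2 = 0.6830127537
phi(d1) = 0.2806034278; exp(-qT) = 1.0000000000; exp(-rT) = 0.9858510507
Vega = S * exp(-qT) * phi(d1) * sqrt(T) = 8.9800 * 1.0000000000 * 0.2806034278 * 0.8660254038 = 2.182227


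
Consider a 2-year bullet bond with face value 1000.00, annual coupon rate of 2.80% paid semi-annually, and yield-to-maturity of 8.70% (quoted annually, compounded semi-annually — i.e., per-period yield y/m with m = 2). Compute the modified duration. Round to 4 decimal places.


Coupon per period c = face * coupon_rate / m = 14.000000
Periods per year m = 2; per-period yield y/m = 0.043500
Number of cashflows N = 4
Cashflows (t years, CF_t, discount factor 1/(1+y/m)^(m*t), PV):
  t = 0.5000: CF_t = 14.000000, DF = 0.958313, PV = 13.416387
  t = 1.0000: CF_t = 14.000000, DF = 0.918365, PV = 12.857103
  t = 1.5000: CF_t = 14.000000, DF = 0.880081, PV = 12.321134
  t = 2.0000: CF_t = 1014.000000, DF = 0.843393, PV = 855.200885
Price P = sum_t PV_t = 893.795509
First compute Macaulay numerator sum_t t * PV_t:
  t * PV_t at t = 0.5000: 6.708194
  t * PV_t at t = 1.0000: 12.857103
  t * PV_t at t = 1.5000: 18.481701
  t * PV_t at t = 2.0000: 1710.401769
Macaulay duration D = 1748.448767 / 893.795509 = 1.956207
Modified duration = D / (1 + y/m) = 1.956207 / (1 + 0.043500) = 1.874659

Answer: Modified duration = 1.8747


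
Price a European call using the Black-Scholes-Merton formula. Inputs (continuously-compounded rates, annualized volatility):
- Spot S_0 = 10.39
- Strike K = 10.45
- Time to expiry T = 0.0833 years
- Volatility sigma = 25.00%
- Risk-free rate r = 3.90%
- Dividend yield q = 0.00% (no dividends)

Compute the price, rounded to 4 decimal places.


d1 = (ln(S/K) + (r - q + 0.5*sigma^2) * T) / (sigma * sqrt(T)) = 0.00129794
d2 = d1 - sigma * sqrt(T) = -0.07085641
exp(-rT) = 0.99675657; exp(-qT) = 1.00000000
C = S_0 * exp(-qT) * N(d1) - K * exp(-rT) * N(d2)
N(d1) = 0.50051780; N(d2) = 0.47175602
C = 10.3900 * 1.00000000 * 0.50051780 - 10.4500 * 0.99675657 * 0.47175602 = 0.2865

Answer: Price = 0.2865


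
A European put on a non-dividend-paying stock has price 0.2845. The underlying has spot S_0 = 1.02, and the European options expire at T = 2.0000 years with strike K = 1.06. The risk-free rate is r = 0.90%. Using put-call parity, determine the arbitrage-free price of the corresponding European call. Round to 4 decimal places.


Put-call parity: C - P = S_0 * exp(-qT) - K * exp(-rT).
S_0 * exp(-qT) = 1.0200 * 1.00000000 = 1.02000000
K * exp(-rT) = 1.0600 * 0.98216103 = 1.04109069
C = P + S*exp(-qT) - K*exp(-rT)
C = 0.2845 + 1.02000000 - 1.04109069 = 0.2634

Answer: Call price = 0.2634


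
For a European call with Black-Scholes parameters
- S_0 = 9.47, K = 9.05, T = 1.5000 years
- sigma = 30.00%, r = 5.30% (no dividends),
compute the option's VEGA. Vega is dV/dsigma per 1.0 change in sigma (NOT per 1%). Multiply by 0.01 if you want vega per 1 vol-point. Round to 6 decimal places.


Answer: Vega = 4.034455

Derivation:
d1 = 0.5235489012; d2 = 0.1561254397
phi(d1) = 0.3478477972; exp(-qT) = 1.0000000000; exp(-rT) = 0.9235780200
Vega = S * exp(-qT) * phi(d1) * sqrt(T) = 9.4700 * 1.0000000000 * 0.3478477972 * 1.2247448714 = 4.034455


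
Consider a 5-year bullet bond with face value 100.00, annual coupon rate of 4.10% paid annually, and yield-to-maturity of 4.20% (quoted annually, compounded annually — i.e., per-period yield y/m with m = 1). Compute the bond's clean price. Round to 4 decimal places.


Answer: Price = 99.5573

Derivation:
Coupon per period c = face * coupon_rate / m = 4.100000
Periods per year m = 1; per-period yield y/m = 0.042000
Number of cashflows N = 5
Cashflows (t years, CF_t, discount factor 1/(1+y/m)^(m*t), PV):
  t = 1.0000: CF_t = 4.100000, DF = 0.959693, PV = 3.934741
  t = 2.0000: CF_t = 4.100000, DF = 0.921010, PV = 3.776143
  t = 3.0000: CF_t = 4.100000, DF = 0.883887, PV = 3.623938
  t = 4.0000: CF_t = 4.100000, DF = 0.848260, PV = 3.477867
  t = 5.0000: CF_t = 104.100000, DF = 0.814069, PV = 84.744620
Price P = sum_t PV_t = 99.557308


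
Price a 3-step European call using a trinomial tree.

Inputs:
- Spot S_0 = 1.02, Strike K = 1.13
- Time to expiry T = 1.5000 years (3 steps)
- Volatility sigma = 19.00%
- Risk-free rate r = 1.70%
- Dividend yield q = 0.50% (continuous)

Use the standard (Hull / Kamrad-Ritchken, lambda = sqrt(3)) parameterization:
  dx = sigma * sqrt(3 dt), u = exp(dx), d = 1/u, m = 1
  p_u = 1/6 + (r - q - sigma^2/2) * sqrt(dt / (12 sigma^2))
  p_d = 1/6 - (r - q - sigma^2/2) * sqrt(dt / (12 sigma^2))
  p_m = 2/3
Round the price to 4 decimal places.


Answer: Price = V(0,0) = 0.0632

Derivation:
dt = T/N = 0.500000; dx = sigma*sqrt(3*dt) = 0.232702
u = exp(dx) = 1.262005; d = 1/u = 0.792390
p_u = 0.160167, p_m = 0.666667, p_d = 0.173166
Discount per step: exp(-r*dt) = 0.991536
Stock lattice S(k, j) with j the centered position index:
  k=0: S(0,+0) = 1.0200
  k=1: S(1,-1) = 0.8082; S(1,+0) = 1.0200; S(1,+1) = 1.2872
  k=2: S(2,-2) = 0.6404; S(2,-1) = 0.8082; S(2,+0) = 1.0200; S(2,+1) = 1.2872; S(2,+2) = 1.6245
  k=3: S(3,-3) = 0.5075; S(3,-2) = 0.6404; S(3,-1) = 0.8082; S(3,+0) = 1.0200; S(3,+1) = 1.2872; S(3,+2) = 1.6245; S(3,+3) = 2.0501
Terminal payoffs V(N, j) = max(S_T - K, 0):
  V(3,-3) = 0.000000; V(3,-2) = 0.000000; V(3,-1) = 0.000000; V(3,+0) = 0.000000; V(3,+1) = 0.157245; V(3,+2) = 0.494509; V(3,+3) = 0.920138
Backward induction: V(k, j) = exp(-r*dt) * [p_u * V(k+1, j+1) + p_m * V(k+1, j) + p_d * V(k+1, j-1)]
  V(2,-2) = exp(-r*dt) * [p_u*0.000000 + p_m*0.000000 + p_d*0.000000] = 0.000000
  V(2,-1) = exp(-r*dt) * [p_u*0.000000 + p_m*0.000000 + p_d*0.000000] = 0.000000
  V(2,+0) = exp(-r*dt) * [p_u*0.157245 + p_m*0.000000 + p_d*0.000000] = 0.024972
  V(2,+1) = exp(-r*dt) * [p_u*0.494509 + p_m*0.157245 + p_d*0.000000] = 0.182476
  V(2,+2) = exp(-r*dt) * [p_u*0.920138 + p_m*0.494509 + p_d*0.157245] = 0.500010
  V(1,-1) = exp(-r*dt) * [p_u*0.024972 + p_m*0.000000 + p_d*0.000000] = 0.003966
  V(1,+0) = exp(-r*dt) * [p_u*0.182476 + p_m*0.024972 + p_d*0.000000] = 0.045487
  V(1,+1) = exp(-r*dt) * [p_u*0.500010 + p_m*0.182476 + p_d*0.024972] = 0.204316
  V(0,+0) = exp(-r*dt) * [p_u*0.204316 + p_m*0.045487 + p_d*0.003966] = 0.063196


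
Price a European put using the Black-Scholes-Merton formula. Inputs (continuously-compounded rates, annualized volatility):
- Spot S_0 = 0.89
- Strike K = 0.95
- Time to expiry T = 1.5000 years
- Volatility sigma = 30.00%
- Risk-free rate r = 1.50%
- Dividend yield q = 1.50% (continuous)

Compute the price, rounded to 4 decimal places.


Answer: Price = 0.1625

Derivation:
d1 = (ln(S/K) + (r - q + 0.5*sigma^2) * T) / (sigma * sqrt(T)) = 0.00614952
d2 = d1 - sigma * sqrt(T) = -0.36127394
exp(-rT) = 0.97775124; exp(-qT) = 0.97775124
P = K * exp(-rT) * N(-d2) - S_0 * exp(-qT) * N(-d1)
N(-d1) = 0.49754671; N(-d2) = 0.64105266
P = 0.9500 * 0.97775124 * 0.64105266 - 0.8900 * 0.97775124 * 0.49754671 = 0.1625


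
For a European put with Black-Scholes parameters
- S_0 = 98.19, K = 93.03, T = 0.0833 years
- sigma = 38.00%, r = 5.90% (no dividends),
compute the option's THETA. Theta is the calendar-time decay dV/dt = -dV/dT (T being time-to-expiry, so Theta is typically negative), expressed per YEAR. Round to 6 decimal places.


d1 = 0.5918536260; d2 = 0.4821790164
phi(d1) = 0.3348462223; exp(-qT) = 1.0000000000; exp(-rT) = 0.9950973574
Theta = -S*exp(-qT)*phi(d1)*sigma/(2*sqrt(T)) + r*K*exp(-rT)*N(-d2) - q*S*exp(-qT)*N(-d1)
N(-d1) = 0.2769743048; N(-d2) = 0.3148393909; sqrt(T) = 0.2886173938
Term 1 = -98.1900 * 1.0000000000 * 0.3348462223 * 0.3800 / (2 * 0.2886173938) = -21.6443109183
Term 2 = 0.0590 * 93.0300 * 0.9950973574 * 0.3148393909 = 1.7196088400
Term 3 = 0 (no dividend yield, q = 0)
Theta = -21.6443109183 + (1.7196088400) + (0.0000000000) = -19.924702

Answer: Theta = -19.924702


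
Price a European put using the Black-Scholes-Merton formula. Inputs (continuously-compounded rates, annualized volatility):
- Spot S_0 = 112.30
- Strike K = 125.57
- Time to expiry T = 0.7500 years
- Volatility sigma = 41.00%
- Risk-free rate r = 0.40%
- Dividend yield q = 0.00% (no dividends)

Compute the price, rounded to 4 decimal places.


Answer: Price = 23.9486

Derivation:
d1 = (ln(S/K) + (r - q + 0.5*sigma^2) * T) / (sigma * sqrt(T)) = -0.12857171
d2 = d1 - sigma * sqrt(T) = -0.48364212
exp(-rT) = 0.99700450; exp(-qT) = 1.00000000
P = K * exp(-rT) * N(-d2) - S_0 * exp(-qT) * N(-d1)
N(-d1) = 0.55115172; N(-d2) = 0.68568006
P = 125.5700 * 0.99700450 * 0.68568006 - 112.3000 * 1.00000000 * 0.55115172 = 23.9486


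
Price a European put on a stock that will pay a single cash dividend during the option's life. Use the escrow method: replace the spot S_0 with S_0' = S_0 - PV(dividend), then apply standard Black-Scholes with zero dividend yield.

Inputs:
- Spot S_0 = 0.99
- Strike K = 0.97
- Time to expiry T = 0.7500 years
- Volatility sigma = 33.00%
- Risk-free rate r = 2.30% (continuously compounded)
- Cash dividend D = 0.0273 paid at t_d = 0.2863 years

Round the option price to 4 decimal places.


Answer: Price = 0.1042

Derivation:
PV(D) = D * exp(-r * t_d) = 0.0273 * 0.99343673 = 0.02712082
S_0' = S_0 - PV(D) = 0.9900 - 0.02712082 = 0.96287918
d1 = (ln(S_0'/K) + (r + sigma^2/2)*T) / (sigma*sqrt(T)) = 0.17747176
d2 = d1 - sigma*sqrt(T) = -0.10831662
exp(-rT) = 0.98289793
N(-d1) = 0.42956892; N(-d2) = 0.54312773
P = K * exp(-rT) * N(-d2) - S_0' * N(-d1) = 0.9700 * 0.98289793 * 0.54312773 - 0.96287918 * 0.42956892 = 0.1042


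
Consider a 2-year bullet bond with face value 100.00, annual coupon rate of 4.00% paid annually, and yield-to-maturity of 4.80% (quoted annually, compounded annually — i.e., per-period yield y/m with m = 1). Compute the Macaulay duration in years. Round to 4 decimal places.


Coupon per period c = face * coupon_rate / m = 4.000000
Periods per year m = 1; per-period yield y/m = 0.048000
Number of cashflows N = 2
Cashflows (t years, CF_t, discount factor 1/(1+y/m)^(m*t), PV):
  t = 1.0000: CF_t = 4.000000, DF = 0.954198, PV = 3.816794
  t = 2.0000: CF_t = 104.000000, DF = 0.910495, PV = 94.691452
Price P = sum_t PV_t = 98.508245
Macaulay numerator sum_t t * PV_t:
  t * PV_t at t = 1.0000: 3.816794
  t * PV_t at t = 2.0000: 189.382903
Macaulay duration D = (sum_t t * PV_t) / P = 193.199697 / 98.508245 = 1.961254

Answer: Macaulay duration = 1.9613 years


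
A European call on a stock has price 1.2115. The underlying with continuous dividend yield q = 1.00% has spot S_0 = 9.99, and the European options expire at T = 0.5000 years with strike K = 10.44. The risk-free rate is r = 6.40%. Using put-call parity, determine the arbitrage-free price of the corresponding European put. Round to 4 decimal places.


Answer: Put price = 1.3825

Derivation:
Put-call parity: C - P = S_0 * exp(-qT) - K * exp(-rT).
S_0 * exp(-qT) = 9.9900 * 0.99501248 = 9.94017467
K * exp(-rT) = 10.4400 * 0.96850658 = 10.11120872
P = C - S*exp(-qT) + K*exp(-rT)
P = 1.2115 - 9.94017467 + 10.11120872 = 1.3825


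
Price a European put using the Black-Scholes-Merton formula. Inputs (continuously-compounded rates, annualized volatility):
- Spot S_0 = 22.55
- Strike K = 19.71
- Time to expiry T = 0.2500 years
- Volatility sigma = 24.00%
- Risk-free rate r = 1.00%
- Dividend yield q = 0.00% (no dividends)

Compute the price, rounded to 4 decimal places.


Answer: Price = 0.1591

Derivation:
d1 = (ln(S/K) + (r - q + 0.5*sigma^2) * T) / (sigma * sqrt(T)) = 1.20257454
d2 = d1 - sigma * sqrt(T) = 1.08257454
exp(-rT) = 0.99750312; exp(-qT) = 1.00000000
P = K * exp(-rT) * N(-d2) - S_0 * exp(-qT) * N(-d1)
N(-d1) = 0.11457050; N(-d2) = 0.13949866
P = 19.7100 * 0.99750312 * 0.13949866 - 22.5500 * 1.00000000 * 0.11457050 = 0.1591


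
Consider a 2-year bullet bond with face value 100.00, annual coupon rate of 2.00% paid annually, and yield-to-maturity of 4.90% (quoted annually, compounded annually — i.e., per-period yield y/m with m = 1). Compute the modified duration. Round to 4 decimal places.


Coupon per period c = face * coupon_rate / m = 2.000000
Periods per year m = 1; per-period yield y/m = 0.049000
Number of cashflows N = 2
Cashflows (t years, CF_t, discount factor 1/(1+y/m)^(m*t), PV):
  t = 1.0000: CF_t = 2.000000, DF = 0.953289, PV = 1.906578
  t = 2.0000: CF_t = 102.000000, DF = 0.908760, PV = 92.693482
Price P = sum_t PV_t = 94.600059
First compute Macaulay numerator sum_t t * PV_t:
  t * PV_t at t = 1.0000: 1.906578
  t * PV_t at t = 2.0000: 185.386963
Macaulay duration D = 187.293541 / 94.600059 = 1.979846
Modified duration = D / (1 + y/m) = 1.979846 / (1 + 0.049000) = 1.887365

Answer: Modified duration = 1.8874


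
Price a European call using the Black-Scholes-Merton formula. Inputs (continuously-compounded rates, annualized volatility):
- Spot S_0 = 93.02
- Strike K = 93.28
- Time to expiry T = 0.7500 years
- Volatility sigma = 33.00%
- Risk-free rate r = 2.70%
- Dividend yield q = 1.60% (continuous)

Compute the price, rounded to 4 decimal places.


Answer: Price = 10.6671

Derivation:
d1 = (ln(S/K) + (r - q + 0.5*sigma^2) * T) / (sigma * sqrt(T)) = 0.16199504
d2 = d1 - sigma * sqrt(T) = -0.12379334
exp(-rT) = 0.97995365; exp(-qT) = 0.98807171
C = S_0 * exp(-qT) * N(d1) - K * exp(-rT) * N(d2)
N(d1) = 0.56434512; N(d2) = 0.45073945
C = 93.0200 * 0.98807171 * 0.56434512 - 93.2800 * 0.97995365 * 0.45073945 = 10.6671


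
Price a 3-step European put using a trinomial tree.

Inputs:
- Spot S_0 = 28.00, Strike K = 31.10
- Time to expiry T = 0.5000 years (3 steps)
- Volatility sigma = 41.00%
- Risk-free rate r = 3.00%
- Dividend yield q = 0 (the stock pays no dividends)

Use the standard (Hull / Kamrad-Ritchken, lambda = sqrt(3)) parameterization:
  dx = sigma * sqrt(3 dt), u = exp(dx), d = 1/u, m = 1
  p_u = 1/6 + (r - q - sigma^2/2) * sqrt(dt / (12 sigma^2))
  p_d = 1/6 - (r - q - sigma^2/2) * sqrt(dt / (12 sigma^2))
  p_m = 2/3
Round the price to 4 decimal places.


Answer: Price = V(0,0) = 4.9440

Derivation:
dt = T/N = 0.166667; dx = sigma*sqrt(3*dt) = 0.289914
u = exp(dx) = 1.336312; d = 1/u = 0.748328
p_u = 0.151130, p_m = 0.666667, p_d = 0.182203
Discount per step: exp(-r*dt) = 0.995012
Stock lattice S(k, j) with j the centered position index:
  k=0: S(0,+0) = 28.0000
  k=1: S(1,-1) = 20.9532; S(1,+0) = 28.0000; S(1,+1) = 37.4167
  k=2: S(2,-2) = 15.6799; S(2,-1) = 20.9532; S(2,+0) = 28.0000; S(2,+1) = 37.4167; S(2,+2) = 50.0005
  k=3: S(3,-3) = 11.7337; S(3,-2) = 15.6799; S(3,-1) = 20.9532; S(3,+0) = 28.0000; S(3,+1) = 37.4167; S(3,+2) = 50.0005; S(3,+3) = 66.8162
Terminal payoffs V(N, j) = max(K - S_T, 0):
  V(3,-3) = 19.366322; V(3,-2) = 15.420142; V(3,-1) = 10.146814; V(3,+0) = 3.100000; V(3,+1) = 0.000000; V(3,+2) = 0.000000; V(3,+3) = 0.000000
Backward induction: V(k, j) = exp(-r*dt) * [p_u * V(k+1, j+1) + p_m * V(k+1, j) + p_d * V(k+1, j-1)]
  V(2,-2) = exp(-r*dt) * [p_u*10.146814 + p_m*15.420142 + p_d*19.366322] = 15.265668
  V(2,-1) = exp(-r*dt) * [p_u*3.100000 + p_m*10.146814 + p_d*15.420142] = 9.992553
  V(2,+0) = exp(-r*dt) * [p_u*0.000000 + p_m*3.100000 + p_d*10.146814] = 3.895917
  V(2,+1) = exp(-r*dt) * [p_u*0.000000 + p_m*0.000000 + p_d*3.100000] = 0.562012
  V(2,+2) = exp(-r*dt) * [p_u*0.000000 + p_m*0.000000 + p_d*0.000000] = 0.000000
  V(1,-1) = exp(-r*dt) * [p_u*3.895917 + p_m*9.992553 + p_d*15.265668] = 9.981908
  V(1,+0) = exp(-r*dt) * [p_u*0.562012 + p_m*3.895917 + p_d*9.992553] = 4.480429
  V(1,+1) = exp(-r*dt) * [p_u*0.000000 + p_m*0.562012 + p_d*3.895917] = 1.079113
  V(0,+0) = exp(-r*dt) * [p_u*1.079113 + p_m*4.480429 + p_d*9.981908] = 4.943990


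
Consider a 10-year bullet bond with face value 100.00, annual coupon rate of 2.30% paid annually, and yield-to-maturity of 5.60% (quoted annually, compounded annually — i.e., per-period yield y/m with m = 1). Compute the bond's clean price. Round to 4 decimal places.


Answer: Price = 75.2447

Derivation:
Coupon per period c = face * coupon_rate / m = 2.300000
Periods per year m = 1; per-period yield y/m = 0.056000
Number of cashflows N = 10
Cashflows (t years, CF_t, discount factor 1/(1+y/m)^(m*t), PV):
  t = 1.0000: CF_t = 2.300000, DF = 0.946970, PV = 2.178030
  t = 2.0000: CF_t = 2.300000, DF = 0.896752, PV = 2.062529
  t = 3.0000: CF_t = 2.300000, DF = 0.849197, PV = 1.953152
  t = 4.0000: CF_t = 2.300000, DF = 0.804163, PV = 1.849576
  t = 5.0000: CF_t = 2.300000, DF = 0.761518, PV = 1.751492
  t = 6.0000: CF_t = 2.300000, DF = 0.721135, PV = 1.658610
  t = 7.0000: CF_t = 2.300000, DF = 0.682893, PV = 1.570654
  t = 8.0000: CF_t = 2.300000, DF = 0.646679, PV = 1.487361
  t = 9.0000: CF_t = 2.300000, DF = 0.612385, PV = 1.408486
  t = 10.0000: CF_t = 102.300000, DF = 0.579910, PV = 59.324823
Price P = sum_t PV_t = 75.244714


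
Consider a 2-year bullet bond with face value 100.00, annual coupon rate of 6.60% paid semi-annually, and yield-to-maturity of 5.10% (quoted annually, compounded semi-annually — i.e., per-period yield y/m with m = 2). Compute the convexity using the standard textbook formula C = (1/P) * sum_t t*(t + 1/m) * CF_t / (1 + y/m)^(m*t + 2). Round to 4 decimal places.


Coupon per period c = face * coupon_rate / m = 3.300000
Periods per year m = 2; per-period yield y/m = 0.025500
Number of cashflows N = 4
Cashflows (t years, CF_t, discount factor 1/(1+y/m)^(m*t), PV):
  t = 0.5000: CF_t = 3.300000, DF = 0.975134, PV = 3.217942
  t = 1.0000: CF_t = 3.300000, DF = 0.950886, PV = 3.137925
  t = 1.5000: CF_t = 3.300000, DF = 0.927242, PV = 3.059898
  t = 2.0000: CF_t = 103.300000, DF = 0.904185, PV = 93.402320
Price P = sum_t PV_t = 102.818086
Convexity numerator sum_t t*(t + 1/m) * CF_t / (1+y/m)^(m*t + 2):
  t = 0.5000: term = 1.529949
  t = 1.0000: term = 4.475716
  t = 1.5000: term = 8.728847
  t = 2.0000: term = 444.075013
Convexity = (1/P) * sum = 458.809525 / 102.818086 = 4.462343

Answer: Convexity = 4.4623
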